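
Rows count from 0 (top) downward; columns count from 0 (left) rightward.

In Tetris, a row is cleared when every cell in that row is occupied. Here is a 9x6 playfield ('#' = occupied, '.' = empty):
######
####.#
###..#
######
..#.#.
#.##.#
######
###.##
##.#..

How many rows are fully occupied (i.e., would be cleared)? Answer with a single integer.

Check each row:
  row 0: 0 empty cells -> FULL (clear)
  row 1: 1 empty cell -> not full
  row 2: 2 empty cells -> not full
  row 3: 0 empty cells -> FULL (clear)
  row 4: 4 empty cells -> not full
  row 5: 2 empty cells -> not full
  row 6: 0 empty cells -> FULL (clear)
  row 7: 1 empty cell -> not full
  row 8: 3 empty cells -> not full
Total rows cleared: 3

Answer: 3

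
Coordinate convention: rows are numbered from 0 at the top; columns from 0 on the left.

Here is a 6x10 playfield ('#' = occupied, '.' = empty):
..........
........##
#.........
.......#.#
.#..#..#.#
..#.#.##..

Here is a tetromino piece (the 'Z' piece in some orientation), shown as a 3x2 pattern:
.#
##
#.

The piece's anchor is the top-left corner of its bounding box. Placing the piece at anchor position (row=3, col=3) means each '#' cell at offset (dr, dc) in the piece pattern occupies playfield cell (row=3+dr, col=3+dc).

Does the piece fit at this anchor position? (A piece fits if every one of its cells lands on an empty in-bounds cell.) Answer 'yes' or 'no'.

Answer: no

Derivation:
Check each piece cell at anchor (3, 3):
  offset (0,1) -> (3,4): empty -> OK
  offset (1,0) -> (4,3): empty -> OK
  offset (1,1) -> (4,4): occupied ('#') -> FAIL
  offset (2,0) -> (5,3): empty -> OK
All cells valid: no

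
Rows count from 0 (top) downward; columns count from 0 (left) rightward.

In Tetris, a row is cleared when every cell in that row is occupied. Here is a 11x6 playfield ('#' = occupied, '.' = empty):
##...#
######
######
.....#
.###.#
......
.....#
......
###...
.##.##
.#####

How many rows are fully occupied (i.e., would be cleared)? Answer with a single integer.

Answer: 2

Derivation:
Check each row:
  row 0: 3 empty cells -> not full
  row 1: 0 empty cells -> FULL (clear)
  row 2: 0 empty cells -> FULL (clear)
  row 3: 5 empty cells -> not full
  row 4: 2 empty cells -> not full
  row 5: 6 empty cells -> not full
  row 6: 5 empty cells -> not full
  row 7: 6 empty cells -> not full
  row 8: 3 empty cells -> not full
  row 9: 2 empty cells -> not full
  row 10: 1 empty cell -> not full
Total rows cleared: 2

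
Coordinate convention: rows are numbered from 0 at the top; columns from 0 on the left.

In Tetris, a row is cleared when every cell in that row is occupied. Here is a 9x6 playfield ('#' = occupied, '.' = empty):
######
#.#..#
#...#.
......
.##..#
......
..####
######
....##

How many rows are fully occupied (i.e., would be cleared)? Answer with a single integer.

Check each row:
  row 0: 0 empty cells -> FULL (clear)
  row 1: 3 empty cells -> not full
  row 2: 4 empty cells -> not full
  row 3: 6 empty cells -> not full
  row 4: 3 empty cells -> not full
  row 5: 6 empty cells -> not full
  row 6: 2 empty cells -> not full
  row 7: 0 empty cells -> FULL (clear)
  row 8: 4 empty cells -> not full
Total rows cleared: 2

Answer: 2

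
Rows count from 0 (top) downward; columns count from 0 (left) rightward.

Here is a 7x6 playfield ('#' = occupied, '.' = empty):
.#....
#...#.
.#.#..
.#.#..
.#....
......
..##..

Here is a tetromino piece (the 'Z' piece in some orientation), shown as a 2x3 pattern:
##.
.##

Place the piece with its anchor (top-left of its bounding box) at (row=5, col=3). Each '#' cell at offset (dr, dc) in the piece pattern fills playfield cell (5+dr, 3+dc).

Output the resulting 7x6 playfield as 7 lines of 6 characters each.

Answer: .#....
#...#.
.#.#..
.#.#..
.#....
...##.
..####

Derivation:
Fill (5+0,3+0) = (5,3)
Fill (5+0,3+1) = (5,4)
Fill (5+1,3+1) = (6,4)
Fill (5+1,3+2) = (6,5)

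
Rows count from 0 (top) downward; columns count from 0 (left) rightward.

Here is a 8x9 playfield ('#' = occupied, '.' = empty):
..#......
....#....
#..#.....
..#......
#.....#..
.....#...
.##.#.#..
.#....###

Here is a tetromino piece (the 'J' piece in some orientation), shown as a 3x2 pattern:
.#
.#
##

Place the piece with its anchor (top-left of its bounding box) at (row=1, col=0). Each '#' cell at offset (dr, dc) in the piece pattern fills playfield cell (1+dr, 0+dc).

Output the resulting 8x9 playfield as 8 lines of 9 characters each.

Answer: ..#......
.#..#....
##.#.....
###......
#.....#..
.....#...
.##.#.#..
.#....###

Derivation:
Fill (1+0,0+1) = (1,1)
Fill (1+1,0+1) = (2,1)
Fill (1+2,0+0) = (3,0)
Fill (1+2,0+1) = (3,1)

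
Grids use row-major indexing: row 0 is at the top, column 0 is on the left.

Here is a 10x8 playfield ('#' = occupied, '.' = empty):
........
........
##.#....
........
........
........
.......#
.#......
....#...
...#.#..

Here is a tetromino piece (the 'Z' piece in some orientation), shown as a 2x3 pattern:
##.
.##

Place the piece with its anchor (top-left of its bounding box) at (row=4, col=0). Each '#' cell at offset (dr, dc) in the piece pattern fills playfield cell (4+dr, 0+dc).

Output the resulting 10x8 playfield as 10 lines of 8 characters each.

Fill (4+0,0+0) = (4,0)
Fill (4+0,0+1) = (4,1)
Fill (4+1,0+1) = (5,1)
Fill (4+1,0+2) = (5,2)

Answer: ........
........
##.#....
........
##......
.##.....
.......#
.#......
....#...
...#.#..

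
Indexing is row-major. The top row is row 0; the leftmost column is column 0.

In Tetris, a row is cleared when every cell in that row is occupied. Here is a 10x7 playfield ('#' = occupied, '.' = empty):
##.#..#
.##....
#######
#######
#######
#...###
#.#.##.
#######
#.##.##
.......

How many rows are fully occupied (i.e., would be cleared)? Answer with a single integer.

Answer: 4

Derivation:
Check each row:
  row 0: 3 empty cells -> not full
  row 1: 5 empty cells -> not full
  row 2: 0 empty cells -> FULL (clear)
  row 3: 0 empty cells -> FULL (clear)
  row 4: 0 empty cells -> FULL (clear)
  row 5: 3 empty cells -> not full
  row 6: 3 empty cells -> not full
  row 7: 0 empty cells -> FULL (clear)
  row 8: 2 empty cells -> not full
  row 9: 7 empty cells -> not full
Total rows cleared: 4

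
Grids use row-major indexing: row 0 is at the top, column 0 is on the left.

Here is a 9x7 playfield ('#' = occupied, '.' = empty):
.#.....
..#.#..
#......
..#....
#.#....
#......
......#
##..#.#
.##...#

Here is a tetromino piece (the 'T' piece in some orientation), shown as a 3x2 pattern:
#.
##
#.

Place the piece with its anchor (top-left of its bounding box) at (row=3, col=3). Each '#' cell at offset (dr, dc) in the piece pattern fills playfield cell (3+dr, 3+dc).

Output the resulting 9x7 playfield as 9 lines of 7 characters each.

Fill (3+0,3+0) = (3,3)
Fill (3+1,3+0) = (4,3)
Fill (3+1,3+1) = (4,4)
Fill (3+2,3+0) = (5,3)

Answer: .#.....
..#.#..
#......
..##...
#.###..
#..#...
......#
##..#.#
.##...#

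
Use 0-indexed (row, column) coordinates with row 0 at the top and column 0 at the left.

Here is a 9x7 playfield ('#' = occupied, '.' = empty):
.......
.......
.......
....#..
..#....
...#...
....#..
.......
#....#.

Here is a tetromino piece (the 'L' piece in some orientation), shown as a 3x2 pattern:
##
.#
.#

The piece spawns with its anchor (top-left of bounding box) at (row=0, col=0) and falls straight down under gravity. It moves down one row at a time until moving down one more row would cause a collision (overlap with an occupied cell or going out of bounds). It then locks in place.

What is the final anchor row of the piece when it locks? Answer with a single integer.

Spawn at (row=0, col=0). Try each row:
  row 0: fits
  row 1: fits
  row 2: fits
  row 3: fits
  row 4: fits
  row 5: fits
  row 6: fits
  row 7: blocked -> lock at row 6

Answer: 6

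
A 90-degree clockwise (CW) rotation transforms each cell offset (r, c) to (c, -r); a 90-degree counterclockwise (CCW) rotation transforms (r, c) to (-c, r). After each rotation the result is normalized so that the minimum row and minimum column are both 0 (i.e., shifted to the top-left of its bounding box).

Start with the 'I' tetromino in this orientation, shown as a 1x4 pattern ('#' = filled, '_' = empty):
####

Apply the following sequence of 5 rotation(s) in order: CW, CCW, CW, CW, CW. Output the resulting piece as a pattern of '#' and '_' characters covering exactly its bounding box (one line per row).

Answer: #
#
#
#

Derivation:
Start:
####
After rotation 1 (CW):
#
#
#
#
After rotation 2 (CCW):
####
After rotation 3 (CW):
#
#
#
#
After rotation 4 (CW):
####
After rotation 5 (CW):
#
#
#
#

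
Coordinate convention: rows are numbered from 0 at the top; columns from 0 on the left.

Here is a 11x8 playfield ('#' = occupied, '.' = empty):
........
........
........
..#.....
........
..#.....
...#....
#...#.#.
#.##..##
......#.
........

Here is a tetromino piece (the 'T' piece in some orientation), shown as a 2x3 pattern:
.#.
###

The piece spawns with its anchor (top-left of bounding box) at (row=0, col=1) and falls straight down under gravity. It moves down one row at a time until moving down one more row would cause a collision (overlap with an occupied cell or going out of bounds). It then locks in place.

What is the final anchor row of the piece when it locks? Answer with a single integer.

Spawn at (row=0, col=1). Try each row:
  row 0: fits
  row 1: fits
  row 2: blocked -> lock at row 1

Answer: 1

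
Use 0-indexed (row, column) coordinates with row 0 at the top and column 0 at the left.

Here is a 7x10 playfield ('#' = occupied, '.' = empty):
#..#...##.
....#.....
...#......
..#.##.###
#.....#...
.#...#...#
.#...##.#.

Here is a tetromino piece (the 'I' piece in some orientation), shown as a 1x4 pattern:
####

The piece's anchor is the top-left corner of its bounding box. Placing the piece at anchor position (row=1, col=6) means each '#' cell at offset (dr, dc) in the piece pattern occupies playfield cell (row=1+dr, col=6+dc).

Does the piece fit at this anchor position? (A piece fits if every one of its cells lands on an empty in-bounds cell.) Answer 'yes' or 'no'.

Answer: yes

Derivation:
Check each piece cell at anchor (1, 6):
  offset (0,0) -> (1,6): empty -> OK
  offset (0,1) -> (1,7): empty -> OK
  offset (0,2) -> (1,8): empty -> OK
  offset (0,3) -> (1,9): empty -> OK
All cells valid: yes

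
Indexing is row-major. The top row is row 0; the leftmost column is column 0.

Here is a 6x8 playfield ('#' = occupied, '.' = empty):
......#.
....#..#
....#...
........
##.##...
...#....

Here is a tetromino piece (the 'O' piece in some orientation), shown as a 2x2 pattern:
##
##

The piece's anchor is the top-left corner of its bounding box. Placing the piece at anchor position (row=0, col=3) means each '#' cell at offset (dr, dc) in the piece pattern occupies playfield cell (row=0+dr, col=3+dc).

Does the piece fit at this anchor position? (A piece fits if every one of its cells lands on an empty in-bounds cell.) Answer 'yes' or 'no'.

Answer: no

Derivation:
Check each piece cell at anchor (0, 3):
  offset (0,0) -> (0,3): empty -> OK
  offset (0,1) -> (0,4): empty -> OK
  offset (1,0) -> (1,3): empty -> OK
  offset (1,1) -> (1,4): occupied ('#') -> FAIL
All cells valid: no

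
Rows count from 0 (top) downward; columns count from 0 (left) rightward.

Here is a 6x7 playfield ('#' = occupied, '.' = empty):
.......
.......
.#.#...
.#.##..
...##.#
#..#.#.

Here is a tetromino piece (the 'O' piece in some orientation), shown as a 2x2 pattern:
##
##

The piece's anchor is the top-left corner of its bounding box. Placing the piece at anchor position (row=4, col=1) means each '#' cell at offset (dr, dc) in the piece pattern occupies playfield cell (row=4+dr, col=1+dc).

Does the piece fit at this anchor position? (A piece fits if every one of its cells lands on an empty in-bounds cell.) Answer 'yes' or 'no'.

Check each piece cell at anchor (4, 1):
  offset (0,0) -> (4,1): empty -> OK
  offset (0,1) -> (4,2): empty -> OK
  offset (1,0) -> (5,1): empty -> OK
  offset (1,1) -> (5,2): empty -> OK
All cells valid: yes

Answer: yes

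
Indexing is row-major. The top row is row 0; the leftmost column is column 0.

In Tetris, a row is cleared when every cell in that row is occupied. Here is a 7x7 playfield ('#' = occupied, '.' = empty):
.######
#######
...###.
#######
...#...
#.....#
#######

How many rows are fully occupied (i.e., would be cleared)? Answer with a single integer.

Answer: 3

Derivation:
Check each row:
  row 0: 1 empty cell -> not full
  row 1: 0 empty cells -> FULL (clear)
  row 2: 4 empty cells -> not full
  row 3: 0 empty cells -> FULL (clear)
  row 4: 6 empty cells -> not full
  row 5: 5 empty cells -> not full
  row 6: 0 empty cells -> FULL (clear)
Total rows cleared: 3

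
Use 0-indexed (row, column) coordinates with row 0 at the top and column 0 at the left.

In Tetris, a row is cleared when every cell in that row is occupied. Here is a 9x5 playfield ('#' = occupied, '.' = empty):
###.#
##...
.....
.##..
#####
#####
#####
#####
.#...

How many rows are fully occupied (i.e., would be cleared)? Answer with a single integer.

Answer: 4

Derivation:
Check each row:
  row 0: 1 empty cell -> not full
  row 1: 3 empty cells -> not full
  row 2: 5 empty cells -> not full
  row 3: 3 empty cells -> not full
  row 4: 0 empty cells -> FULL (clear)
  row 5: 0 empty cells -> FULL (clear)
  row 6: 0 empty cells -> FULL (clear)
  row 7: 0 empty cells -> FULL (clear)
  row 8: 4 empty cells -> not full
Total rows cleared: 4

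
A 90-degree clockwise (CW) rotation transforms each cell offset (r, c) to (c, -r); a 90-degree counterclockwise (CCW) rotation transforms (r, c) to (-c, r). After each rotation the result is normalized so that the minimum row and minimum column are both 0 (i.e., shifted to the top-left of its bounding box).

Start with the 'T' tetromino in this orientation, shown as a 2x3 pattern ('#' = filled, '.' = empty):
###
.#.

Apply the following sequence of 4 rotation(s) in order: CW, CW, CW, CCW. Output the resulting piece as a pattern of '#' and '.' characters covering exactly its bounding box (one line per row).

Start:
###
.#.
After rotation 1 (CW):
.#
##
.#
After rotation 2 (CW):
.#.
###
After rotation 3 (CW):
#.
##
#.
After rotation 4 (CCW):
.#.
###

Answer: .#.
###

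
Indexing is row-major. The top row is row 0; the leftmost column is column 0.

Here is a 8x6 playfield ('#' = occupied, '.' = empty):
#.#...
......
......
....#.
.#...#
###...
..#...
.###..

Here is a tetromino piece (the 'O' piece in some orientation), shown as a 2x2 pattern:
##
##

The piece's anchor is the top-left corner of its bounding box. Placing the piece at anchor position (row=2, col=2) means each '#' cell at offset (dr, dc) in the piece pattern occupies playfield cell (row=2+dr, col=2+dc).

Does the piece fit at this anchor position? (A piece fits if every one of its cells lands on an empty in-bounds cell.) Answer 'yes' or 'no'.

Check each piece cell at anchor (2, 2):
  offset (0,0) -> (2,2): empty -> OK
  offset (0,1) -> (2,3): empty -> OK
  offset (1,0) -> (3,2): empty -> OK
  offset (1,1) -> (3,3): empty -> OK
All cells valid: yes

Answer: yes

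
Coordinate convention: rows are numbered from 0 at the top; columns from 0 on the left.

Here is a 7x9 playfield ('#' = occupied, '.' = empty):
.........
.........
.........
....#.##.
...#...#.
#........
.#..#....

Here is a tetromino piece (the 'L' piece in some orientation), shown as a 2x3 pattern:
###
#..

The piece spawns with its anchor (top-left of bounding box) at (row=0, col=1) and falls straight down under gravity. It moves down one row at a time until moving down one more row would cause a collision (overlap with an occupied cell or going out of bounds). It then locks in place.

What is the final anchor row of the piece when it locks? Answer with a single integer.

Spawn at (row=0, col=1). Try each row:
  row 0: fits
  row 1: fits
  row 2: fits
  row 3: fits
  row 4: blocked -> lock at row 3

Answer: 3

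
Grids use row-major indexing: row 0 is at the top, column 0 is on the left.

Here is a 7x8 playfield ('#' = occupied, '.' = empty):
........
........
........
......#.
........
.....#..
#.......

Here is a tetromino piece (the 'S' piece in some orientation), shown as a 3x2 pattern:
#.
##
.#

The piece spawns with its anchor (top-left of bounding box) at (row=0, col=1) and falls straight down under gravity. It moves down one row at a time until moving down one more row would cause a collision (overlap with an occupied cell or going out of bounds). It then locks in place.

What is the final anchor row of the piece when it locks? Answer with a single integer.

Spawn at (row=0, col=1). Try each row:
  row 0: fits
  row 1: fits
  row 2: fits
  row 3: fits
  row 4: fits
  row 5: blocked -> lock at row 4

Answer: 4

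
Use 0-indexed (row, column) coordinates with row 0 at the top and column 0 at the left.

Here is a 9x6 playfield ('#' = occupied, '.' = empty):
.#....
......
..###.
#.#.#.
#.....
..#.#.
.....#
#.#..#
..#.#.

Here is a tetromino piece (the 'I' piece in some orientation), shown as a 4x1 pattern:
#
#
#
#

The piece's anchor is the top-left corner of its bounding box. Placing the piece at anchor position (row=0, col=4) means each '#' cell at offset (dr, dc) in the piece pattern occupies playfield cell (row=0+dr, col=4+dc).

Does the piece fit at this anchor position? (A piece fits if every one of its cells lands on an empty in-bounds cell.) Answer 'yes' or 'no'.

Check each piece cell at anchor (0, 4):
  offset (0,0) -> (0,4): empty -> OK
  offset (1,0) -> (1,4): empty -> OK
  offset (2,0) -> (2,4): occupied ('#') -> FAIL
  offset (3,0) -> (3,4): occupied ('#') -> FAIL
All cells valid: no

Answer: no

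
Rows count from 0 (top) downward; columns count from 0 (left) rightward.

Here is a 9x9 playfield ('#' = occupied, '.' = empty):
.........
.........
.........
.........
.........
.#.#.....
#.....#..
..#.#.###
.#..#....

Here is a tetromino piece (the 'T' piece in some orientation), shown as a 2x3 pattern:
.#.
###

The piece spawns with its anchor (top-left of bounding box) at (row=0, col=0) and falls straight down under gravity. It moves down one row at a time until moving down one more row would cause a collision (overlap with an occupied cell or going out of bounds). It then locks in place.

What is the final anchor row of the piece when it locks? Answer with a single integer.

Answer: 3

Derivation:
Spawn at (row=0, col=0). Try each row:
  row 0: fits
  row 1: fits
  row 2: fits
  row 3: fits
  row 4: blocked -> lock at row 3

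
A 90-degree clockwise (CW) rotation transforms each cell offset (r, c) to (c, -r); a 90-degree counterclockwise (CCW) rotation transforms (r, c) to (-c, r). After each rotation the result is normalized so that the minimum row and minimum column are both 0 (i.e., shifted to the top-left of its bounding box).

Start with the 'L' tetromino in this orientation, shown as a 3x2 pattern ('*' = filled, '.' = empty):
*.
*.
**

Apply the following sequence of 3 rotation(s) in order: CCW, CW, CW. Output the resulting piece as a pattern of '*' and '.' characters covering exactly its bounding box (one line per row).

Start:
*.
*.
**
After rotation 1 (CCW):
..*
***
After rotation 2 (CW):
*.
*.
**
After rotation 3 (CW):
***
*..

Answer: ***
*..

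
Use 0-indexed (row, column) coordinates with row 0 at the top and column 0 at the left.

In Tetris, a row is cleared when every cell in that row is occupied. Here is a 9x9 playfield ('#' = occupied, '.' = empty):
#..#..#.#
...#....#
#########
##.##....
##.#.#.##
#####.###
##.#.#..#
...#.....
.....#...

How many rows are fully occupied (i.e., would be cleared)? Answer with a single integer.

Check each row:
  row 0: 5 empty cells -> not full
  row 1: 7 empty cells -> not full
  row 2: 0 empty cells -> FULL (clear)
  row 3: 5 empty cells -> not full
  row 4: 3 empty cells -> not full
  row 5: 1 empty cell -> not full
  row 6: 4 empty cells -> not full
  row 7: 8 empty cells -> not full
  row 8: 8 empty cells -> not full
Total rows cleared: 1

Answer: 1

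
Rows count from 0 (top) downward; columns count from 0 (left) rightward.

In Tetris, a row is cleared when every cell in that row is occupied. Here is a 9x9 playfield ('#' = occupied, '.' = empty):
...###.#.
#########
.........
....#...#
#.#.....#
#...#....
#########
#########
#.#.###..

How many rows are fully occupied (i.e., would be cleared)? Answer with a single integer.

Answer: 3

Derivation:
Check each row:
  row 0: 5 empty cells -> not full
  row 1: 0 empty cells -> FULL (clear)
  row 2: 9 empty cells -> not full
  row 3: 7 empty cells -> not full
  row 4: 6 empty cells -> not full
  row 5: 7 empty cells -> not full
  row 6: 0 empty cells -> FULL (clear)
  row 7: 0 empty cells -> FULL (clear)
  row 8: 4 empty cells -> not full
Total rows cleared: 3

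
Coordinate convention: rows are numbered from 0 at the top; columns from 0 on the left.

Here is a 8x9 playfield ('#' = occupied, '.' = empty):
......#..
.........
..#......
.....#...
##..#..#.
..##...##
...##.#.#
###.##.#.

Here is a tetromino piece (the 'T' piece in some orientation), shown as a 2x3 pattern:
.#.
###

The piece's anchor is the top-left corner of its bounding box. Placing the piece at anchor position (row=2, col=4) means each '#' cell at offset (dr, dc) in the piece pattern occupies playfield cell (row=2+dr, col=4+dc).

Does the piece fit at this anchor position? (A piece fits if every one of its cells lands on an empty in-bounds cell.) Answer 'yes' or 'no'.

Check each piece cell at anchor (2, 4):
  offset (0,1) -> (2,5): empty -> OK
  offset (1,0) -> (3,4): empty -> OK
  offset (1,1) -> (3,5): occupied ('#') -> FAIL
  offset (1,2) -> (3,6): empty -> OK
All cells valid: no

Answer: no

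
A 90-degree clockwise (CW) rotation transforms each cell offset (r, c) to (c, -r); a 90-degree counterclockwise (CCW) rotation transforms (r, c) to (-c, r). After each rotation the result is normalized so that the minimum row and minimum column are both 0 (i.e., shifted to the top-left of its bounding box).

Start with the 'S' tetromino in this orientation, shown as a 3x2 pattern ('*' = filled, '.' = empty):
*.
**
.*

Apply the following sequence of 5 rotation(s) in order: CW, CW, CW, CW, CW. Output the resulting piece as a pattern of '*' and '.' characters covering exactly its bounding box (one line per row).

Start:
*.
**
.*
After rotation 1 (CW):
.**
**.
After rotation 2 (CW):
*.
**
.*
After rotation 3 (CW):
.**
**.
After rotation 4 (CW):
*.
**
.*
After rotation 5 (CW):
.**
**.

Answer: .**
**.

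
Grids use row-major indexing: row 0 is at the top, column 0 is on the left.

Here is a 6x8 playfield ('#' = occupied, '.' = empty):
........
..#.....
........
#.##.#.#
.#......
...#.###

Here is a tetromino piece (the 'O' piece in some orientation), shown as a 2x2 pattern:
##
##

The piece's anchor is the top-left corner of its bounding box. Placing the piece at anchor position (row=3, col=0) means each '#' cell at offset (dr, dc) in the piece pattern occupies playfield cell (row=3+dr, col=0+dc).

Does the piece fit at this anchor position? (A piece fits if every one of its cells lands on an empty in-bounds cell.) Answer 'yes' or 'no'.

Check each piece cell at anchor (3, 0):
  offset (0,0) -> (3,0): occupied ('#') -> FAIL
  offset (0,1) -> (3,1): empty -> OK
  offset (1,0) -> (4,0): empty -> OK
  offset (1,1) -> (4,1): occupied ('#') -> FAIL
All cells valid: no

Answer: no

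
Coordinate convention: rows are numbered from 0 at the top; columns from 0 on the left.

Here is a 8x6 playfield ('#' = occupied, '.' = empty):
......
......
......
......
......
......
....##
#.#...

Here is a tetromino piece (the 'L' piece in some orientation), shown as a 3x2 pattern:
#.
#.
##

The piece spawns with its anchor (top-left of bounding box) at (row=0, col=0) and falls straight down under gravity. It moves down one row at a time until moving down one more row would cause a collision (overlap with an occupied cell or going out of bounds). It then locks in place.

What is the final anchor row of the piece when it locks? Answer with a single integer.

Answer: 4

Derivation:
Spawn at (row=0, col=0). Try each row:
  row 0: fits
  row 1: fits
  row 2: fits
  row 3: fits
  row 4: fits
  row 5: blocked -> lock at row 4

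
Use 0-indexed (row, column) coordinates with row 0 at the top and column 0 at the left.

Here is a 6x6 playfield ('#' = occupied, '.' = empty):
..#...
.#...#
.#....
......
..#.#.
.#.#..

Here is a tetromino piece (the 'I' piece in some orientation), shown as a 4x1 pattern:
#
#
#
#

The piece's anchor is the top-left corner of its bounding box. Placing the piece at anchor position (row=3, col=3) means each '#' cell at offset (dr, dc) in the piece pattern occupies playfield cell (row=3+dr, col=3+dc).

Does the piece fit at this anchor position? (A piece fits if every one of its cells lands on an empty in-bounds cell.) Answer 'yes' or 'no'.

Answer: no

Derivation:
Check each piece cell at anchor (3, 3):
  offset (0,0) -> (3,3): empty -> OK
  offset (1,0) -> (4,3): empty -> OK
  offset (2,0) -> (5,3): occupied ('#') -> FAIL
  offset (3,0) -> (6,3): out of bounds -> FAIL
All cells valid: no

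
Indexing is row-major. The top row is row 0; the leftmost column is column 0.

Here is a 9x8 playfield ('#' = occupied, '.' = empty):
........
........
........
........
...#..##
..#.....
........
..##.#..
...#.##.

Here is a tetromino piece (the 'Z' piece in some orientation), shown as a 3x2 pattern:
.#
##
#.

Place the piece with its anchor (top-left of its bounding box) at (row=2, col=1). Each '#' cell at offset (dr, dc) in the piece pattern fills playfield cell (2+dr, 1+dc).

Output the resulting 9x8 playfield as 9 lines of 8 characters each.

Answer: ........
........
..#.....
.##.....
.#.#..##
..#.....
........
..##.#..
...#.##.

Derivation:
Fill (2+0,1+1) = (2,2)
Fill (2+1,1+0) = (3,1)
Fill (2+1,1+1) = (3,2)
Fill (2+2,1+0) = (4,1)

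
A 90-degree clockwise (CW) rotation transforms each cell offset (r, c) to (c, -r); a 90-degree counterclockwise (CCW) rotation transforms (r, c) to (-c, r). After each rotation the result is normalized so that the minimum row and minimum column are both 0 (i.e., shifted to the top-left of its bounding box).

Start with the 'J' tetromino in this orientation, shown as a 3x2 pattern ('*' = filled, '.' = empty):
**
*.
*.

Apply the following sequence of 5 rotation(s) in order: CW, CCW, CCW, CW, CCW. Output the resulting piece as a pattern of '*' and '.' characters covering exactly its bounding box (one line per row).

Start:
**
*.
*.
After rotation 1 (CW):
***
..*
After rotation 2 (CCW):
**
*.
*.
After rotation 3 (CCW):
*..
***
After rotation 4 (CW):
**
*.
*.
After rotation 5 (CCW):
*..
***

Answer: *..
***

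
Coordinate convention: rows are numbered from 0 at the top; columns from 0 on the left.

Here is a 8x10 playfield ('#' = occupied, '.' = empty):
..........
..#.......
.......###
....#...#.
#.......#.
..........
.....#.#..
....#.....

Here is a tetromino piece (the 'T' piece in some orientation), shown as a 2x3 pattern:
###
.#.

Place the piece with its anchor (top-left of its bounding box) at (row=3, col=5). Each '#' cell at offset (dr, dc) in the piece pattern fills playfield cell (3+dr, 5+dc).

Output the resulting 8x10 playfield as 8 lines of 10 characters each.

Fill (3+0,5+0) = (3,5)
Fill (3+0,5+1) = (3,6)
Fill (3+0,5+2) = (3,7)
Fill (3+1,5+1) = (4,6)

Answer: ..........
..#.......
.......###
....#####.
#.....#.#.
..........
.....#.#..
....#.....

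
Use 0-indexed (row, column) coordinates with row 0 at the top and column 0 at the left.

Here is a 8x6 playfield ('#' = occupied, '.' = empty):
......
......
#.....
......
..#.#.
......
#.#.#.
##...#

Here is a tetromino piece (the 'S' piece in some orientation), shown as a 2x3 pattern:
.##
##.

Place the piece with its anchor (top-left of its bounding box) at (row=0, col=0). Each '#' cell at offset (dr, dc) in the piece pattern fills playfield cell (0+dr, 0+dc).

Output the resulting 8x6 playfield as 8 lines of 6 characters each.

Answer: .##...
##....
#.....
......
..#.#.
......
#.#.#.
##...#

Derivation:
Fill (0+0,0+1) = (0,1)
Fill (0+0,0+2) = (0,2)
Fill (0+1,0+0) = (1,0)
Fill (0+1,0+1) = (1,1)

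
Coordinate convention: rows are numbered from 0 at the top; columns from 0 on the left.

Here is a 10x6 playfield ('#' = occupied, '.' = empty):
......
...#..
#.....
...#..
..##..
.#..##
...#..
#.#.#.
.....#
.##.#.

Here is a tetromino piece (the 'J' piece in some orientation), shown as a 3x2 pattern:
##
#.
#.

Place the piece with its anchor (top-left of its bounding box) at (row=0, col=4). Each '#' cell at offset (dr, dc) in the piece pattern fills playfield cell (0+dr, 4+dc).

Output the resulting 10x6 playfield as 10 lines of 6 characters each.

Fill (0+0,4+0) = (0,4)
Fill (0+0,4+1) = (0,5)
Fill (0+1,4+0) = (1,4)
Fill (0+2,4+0) = (2,4)

Answer: ....##
...##.
#...#.
...#..
..##..
.#..##
...#..
#.#.#.
.....#
.##.#.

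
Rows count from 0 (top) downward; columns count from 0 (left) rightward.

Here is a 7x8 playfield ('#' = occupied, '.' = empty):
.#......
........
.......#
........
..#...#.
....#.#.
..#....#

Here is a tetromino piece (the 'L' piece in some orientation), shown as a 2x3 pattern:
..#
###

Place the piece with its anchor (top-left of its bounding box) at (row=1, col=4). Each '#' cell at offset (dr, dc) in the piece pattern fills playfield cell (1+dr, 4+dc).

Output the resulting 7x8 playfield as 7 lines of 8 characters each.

Fill (1+0,4+2) = (1,6)
Fill (1+1,4+0) = (2,4)
Fill (1+1,4+1) = (2,5)
Fill (1+1,4+2) = (2,6)

Answer: .#......
......#.
....####
........
..#...#.
....#.#.
..#....#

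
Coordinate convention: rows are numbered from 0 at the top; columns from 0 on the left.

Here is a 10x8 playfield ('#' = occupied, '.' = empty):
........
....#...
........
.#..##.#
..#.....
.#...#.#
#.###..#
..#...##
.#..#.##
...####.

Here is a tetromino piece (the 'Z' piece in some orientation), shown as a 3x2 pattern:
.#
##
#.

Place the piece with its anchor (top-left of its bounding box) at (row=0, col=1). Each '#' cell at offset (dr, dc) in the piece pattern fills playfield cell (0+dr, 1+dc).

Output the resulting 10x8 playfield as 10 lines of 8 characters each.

Fill (0+0,1+1) = (0,2)
Fill (0+1,1+0) = (1,1)
Fill (0+1,1+1) = (1,2)
Fill (0+2,1+0) = (2,1)

Answer: ..#.....
.##.#...
.#......
.#..##.#
..#.....
.#...#.#
#.###..#
..#...##
.#..#.##
...####.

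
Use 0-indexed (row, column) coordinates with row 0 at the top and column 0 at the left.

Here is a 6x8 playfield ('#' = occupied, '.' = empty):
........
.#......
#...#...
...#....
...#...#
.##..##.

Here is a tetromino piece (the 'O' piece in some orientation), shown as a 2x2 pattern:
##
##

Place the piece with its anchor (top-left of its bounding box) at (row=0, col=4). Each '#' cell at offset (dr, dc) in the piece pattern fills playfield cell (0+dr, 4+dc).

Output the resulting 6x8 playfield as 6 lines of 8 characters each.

Answer: ....##..
.#..##..
#...#...
...#....
...#...#
.##..##.

Derivation:
Fill (0+0,4+0) = (0,4)
Fill (0+0,4+1) = (0,5)
Fill (0+1,4+0) = (1,4)
Fill (0+1,4+1) = (1,5)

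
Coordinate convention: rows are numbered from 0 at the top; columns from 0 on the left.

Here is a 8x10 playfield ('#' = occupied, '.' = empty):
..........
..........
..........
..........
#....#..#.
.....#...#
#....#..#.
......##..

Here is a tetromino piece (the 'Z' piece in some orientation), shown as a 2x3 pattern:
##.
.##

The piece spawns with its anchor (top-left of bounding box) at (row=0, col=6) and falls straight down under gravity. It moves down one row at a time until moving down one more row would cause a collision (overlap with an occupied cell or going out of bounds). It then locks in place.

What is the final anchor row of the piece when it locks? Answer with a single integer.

Answer: 2

Derivation:
Spawn at (row=0, col=6). Try each row:
  row 0: fits
  row 1: fits
  row 2: fits
  row 3: blocked -> lock at row 2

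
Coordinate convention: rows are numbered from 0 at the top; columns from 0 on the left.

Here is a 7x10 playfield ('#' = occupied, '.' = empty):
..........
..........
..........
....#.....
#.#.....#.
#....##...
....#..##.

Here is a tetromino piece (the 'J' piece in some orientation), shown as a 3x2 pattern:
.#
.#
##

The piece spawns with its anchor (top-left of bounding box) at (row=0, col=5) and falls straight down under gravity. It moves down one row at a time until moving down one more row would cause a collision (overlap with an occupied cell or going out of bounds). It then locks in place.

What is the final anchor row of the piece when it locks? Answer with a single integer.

Spawn at (row=0, col=5). Try each row:
  row 0: fits
  row 1: fits
  row 2: fits
  row 3: blocked -> lock at row 2

Answer: 2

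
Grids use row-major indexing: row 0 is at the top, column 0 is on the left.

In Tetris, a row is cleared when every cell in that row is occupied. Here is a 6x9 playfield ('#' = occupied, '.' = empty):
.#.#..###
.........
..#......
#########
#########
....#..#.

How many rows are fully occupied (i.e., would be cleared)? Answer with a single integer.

Answer: 2

Derivation:
Check each row:
  row 0: 4 empty cells -> not full
  row 1: 9 empty cells -> not full
  row 2: 8 empty cells -> not full
  row 3: 0 empty cells -> FULL (clear)
  row 4: 0 empty cells -> FULL (clear)
  row 5: 7 empty cells -> not full
Total rows cleared: 2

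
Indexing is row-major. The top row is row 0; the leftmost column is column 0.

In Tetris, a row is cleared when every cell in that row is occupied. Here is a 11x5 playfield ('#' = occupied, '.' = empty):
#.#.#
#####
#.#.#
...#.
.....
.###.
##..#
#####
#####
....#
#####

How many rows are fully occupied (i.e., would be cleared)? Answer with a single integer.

Check each row:
  row 0: 2 empty cells -> not full
  row 1: 0 empty cells -> FULL (clear)
  row 2: 2 empty cells -> not full
  row 3: 4 empty cells -> not full
  row 4: 5 empty cells -> not full
  row 5: 2 empty cells -> not full
  row 6: 2 empty cells -> not full
  row 7: 0 empty cells -> FULL (clear)
  row 8: 0 empty cells -> FULL (clear)
  row 9: 4 empty cells -> not full
  row 10: 0 empty cells -> FULL (clear)
Total rows cleared: 4

Answer: 4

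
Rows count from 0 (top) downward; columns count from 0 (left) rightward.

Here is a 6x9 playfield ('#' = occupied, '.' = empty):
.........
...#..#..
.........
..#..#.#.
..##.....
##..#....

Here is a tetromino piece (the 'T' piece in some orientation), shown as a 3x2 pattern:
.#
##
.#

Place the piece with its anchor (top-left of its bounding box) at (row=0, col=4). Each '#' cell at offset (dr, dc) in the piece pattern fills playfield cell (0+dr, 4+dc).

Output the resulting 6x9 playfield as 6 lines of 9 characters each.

Answer: .....#...
...####..
.....#...
..#..#.#.
..##.....
##..#....

Derivation:
Fill (0+0,4+1) = (0,5)
Fill (0+1,4+0) = (1,4)
Fill (0+1,4+1) = (1,5)
Fill (0+2,4+1) = (2,5)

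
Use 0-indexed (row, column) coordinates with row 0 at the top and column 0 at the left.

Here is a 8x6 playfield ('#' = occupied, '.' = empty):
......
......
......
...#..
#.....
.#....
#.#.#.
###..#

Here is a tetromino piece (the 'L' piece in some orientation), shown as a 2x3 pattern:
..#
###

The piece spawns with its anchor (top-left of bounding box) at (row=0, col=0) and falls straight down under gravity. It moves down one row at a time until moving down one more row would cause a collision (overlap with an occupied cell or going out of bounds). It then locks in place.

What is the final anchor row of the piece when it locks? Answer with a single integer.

Spawn at (row=0, col=0). Try each row:
  row 0: fits
  row 1: fits
  row 2: fits
  row 3: blocked -> lock at row 2

Answer: 2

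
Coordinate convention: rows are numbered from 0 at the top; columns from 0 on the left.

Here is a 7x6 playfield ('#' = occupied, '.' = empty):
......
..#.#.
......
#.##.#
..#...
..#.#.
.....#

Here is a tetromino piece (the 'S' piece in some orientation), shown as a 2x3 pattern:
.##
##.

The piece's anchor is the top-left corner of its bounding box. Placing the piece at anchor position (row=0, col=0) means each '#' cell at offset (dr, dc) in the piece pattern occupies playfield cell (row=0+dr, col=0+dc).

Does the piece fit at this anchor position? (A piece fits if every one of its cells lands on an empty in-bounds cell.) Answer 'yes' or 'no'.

Answer: yes

Derivation:
Check each piece cell at anchor (0, 0):
  offset (0,1) -> (0,1): empty -> OK
  offset (0,2) -> (0,2): empty -> OK
  offset (1,0) -> (1,0): empty -> OK
  offset (1,1) -> (1,1): empty -> OK
All cells valid: yes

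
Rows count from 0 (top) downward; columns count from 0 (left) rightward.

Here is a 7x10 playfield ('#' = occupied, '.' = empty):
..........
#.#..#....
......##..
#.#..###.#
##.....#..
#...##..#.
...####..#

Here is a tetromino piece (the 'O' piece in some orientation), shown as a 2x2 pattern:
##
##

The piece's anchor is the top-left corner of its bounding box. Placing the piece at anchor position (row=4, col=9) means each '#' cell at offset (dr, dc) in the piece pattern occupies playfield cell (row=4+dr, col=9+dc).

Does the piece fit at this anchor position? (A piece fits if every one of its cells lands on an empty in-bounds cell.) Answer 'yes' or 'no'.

Check each piece cell at anchor (4, 9):
  offset (0,0) -> (4,9): empty -> OK
  offset (0,1) -> (4,10): out of bounds -> FAIL
  offset (1,0) -> (5,9): empty -> OK
  offset (1,1) -> (5,10): out of bounds -> FAIL
All cells valid: no

Answer: no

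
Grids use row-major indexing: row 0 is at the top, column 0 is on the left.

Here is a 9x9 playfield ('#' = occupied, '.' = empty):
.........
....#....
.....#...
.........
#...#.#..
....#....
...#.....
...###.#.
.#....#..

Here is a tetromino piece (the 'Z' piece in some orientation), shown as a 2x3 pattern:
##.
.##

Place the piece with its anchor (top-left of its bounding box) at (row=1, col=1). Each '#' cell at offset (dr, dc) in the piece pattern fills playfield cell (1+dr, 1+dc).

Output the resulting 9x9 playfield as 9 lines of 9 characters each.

Answer: .........
.##.#....
..##.#...
.........
#...#.#..
....#....
...#.....
...###.#.
.#....#..

Derivation:
Fill (1+0,1+0) = (1,1)
Fill (1+0,1+1) = (1,2)
Fill (1+1,1+1) = (2,2)
Fill (1+1,1+2) = (2,3)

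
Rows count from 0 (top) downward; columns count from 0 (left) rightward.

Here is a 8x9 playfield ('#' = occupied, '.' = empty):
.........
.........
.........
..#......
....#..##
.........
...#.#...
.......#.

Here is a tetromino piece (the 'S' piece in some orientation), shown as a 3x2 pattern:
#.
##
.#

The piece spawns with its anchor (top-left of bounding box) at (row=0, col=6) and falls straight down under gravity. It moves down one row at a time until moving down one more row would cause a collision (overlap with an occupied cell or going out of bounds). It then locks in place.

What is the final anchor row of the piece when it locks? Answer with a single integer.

Answer: 1

Derivation:
Spawn at (row=0, col=6). Try each row:
  row 0: fits
  row 1: fits
  row 2: blocked -> lock at row 1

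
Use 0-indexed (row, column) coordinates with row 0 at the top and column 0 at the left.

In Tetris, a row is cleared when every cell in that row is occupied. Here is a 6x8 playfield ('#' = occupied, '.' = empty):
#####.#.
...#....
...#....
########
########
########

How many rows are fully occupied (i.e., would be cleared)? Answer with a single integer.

Check each row:
  row 0: 2 empty cells -> not full
  row 1: 7 empty cells -> not full
  row 2: 7 empty cells -> not full
  row 3: 0 empty cells -> FULL (clear)
  row 4: 0 empty cells -> FULL (clear)
  row 5: 0 empty cells -> FULL (clear)
Total rows cleared: 3

Answer: 3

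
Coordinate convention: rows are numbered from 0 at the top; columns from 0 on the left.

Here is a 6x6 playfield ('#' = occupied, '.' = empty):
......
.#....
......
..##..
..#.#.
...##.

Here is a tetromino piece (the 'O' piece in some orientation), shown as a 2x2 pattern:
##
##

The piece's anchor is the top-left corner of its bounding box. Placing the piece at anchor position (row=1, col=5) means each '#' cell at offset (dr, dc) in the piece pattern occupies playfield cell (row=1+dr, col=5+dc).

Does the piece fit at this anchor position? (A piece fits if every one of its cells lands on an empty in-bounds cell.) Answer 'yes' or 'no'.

Check each piece cell at anchor (1, 5):
  offset (0,0) -> (1,5): empty -> OK
  offset (0,1) -> (1,6): out of bounds -> FAIL
  offset (1,0) -> (2,5): empty -> OK
  offset (1,1) -> (2,6): out of bounds -> FAIL
All cells valid: no

Answer: no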